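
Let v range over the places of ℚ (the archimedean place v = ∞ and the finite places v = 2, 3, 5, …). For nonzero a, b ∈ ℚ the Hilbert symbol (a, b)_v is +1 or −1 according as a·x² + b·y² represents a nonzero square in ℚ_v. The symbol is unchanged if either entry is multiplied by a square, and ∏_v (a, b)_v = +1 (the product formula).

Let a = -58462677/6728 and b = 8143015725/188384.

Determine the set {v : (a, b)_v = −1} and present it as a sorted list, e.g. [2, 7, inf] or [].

[2, 13]

Mod squares: a ≡ -266, b ≡ 10374. Check v ∈ {∞, 2, 3, 5, 7, 13, 17, 19, 29}.
v=17: a=17^2·(≡11), b=17^2·(≡4) mod 17; (11|17)=-1, (4|17)=+1; (−1)^{2·2·8}·(-1)^2·(+1)^2 = +1.
v=∞: -266 < 0 and 10374 > 0  ⇒  (a,b)_∞ = +1.
v=7: a=7^1·(≡1), b=7^-1·(≡3) mod 7; (1|7)=+1, (3|7)=-1; (−1)^{1·-1·3}·(+1)^-1·(-1)^1 = +1.
v=3: a=3^2·(≡1), b=3^3·(≡2) mod 3; (1|3)=+1, (2|3)=-1; (−1)^{2·3·1}·(+1)^3·(-1)^2 = +1.
v=2: v_2(a)=-3, v_2(b)=-5; units ≡ 3, 3 (mod 8); ε·ε+αω+βω = 1·1+-3·1+-5·1 ≡ 1  ⇒  (a,b)_2 = -1.
v=19: a=19^1·(≡5), b=19^1·(≡14) mod 19; (5|19)=+1, (14|19)=-1; (−1)^{1·1·9}·(+1)^1·(-1)^1 = +1.
v=5: a=5^0·(≡1), b=5^2·(≡1) mod 5; (1|5)=+1, (1|5)=+1; (−1)^{0·2·2}·(+1)^2·(+1)^0 = +1.
v=13: a=13^2·(≡7), b=13^3·(≡8) mod 13; (7|13)=-1, (8|13)=-1; (−1)^{2·3·6}·(-1)^3·(-1)^2 = -1.
v=29: a=29^-2·(≡24), b=29^-2·(≡12) mod 29; (24|29)=+1, (12|29)=-1; (−1)^{-2·-2·14}·(+1)^-2·(-1)^-2 = +1.
|Ram(-266, 10374)| = 2, even; anisotropic at {2, 13}.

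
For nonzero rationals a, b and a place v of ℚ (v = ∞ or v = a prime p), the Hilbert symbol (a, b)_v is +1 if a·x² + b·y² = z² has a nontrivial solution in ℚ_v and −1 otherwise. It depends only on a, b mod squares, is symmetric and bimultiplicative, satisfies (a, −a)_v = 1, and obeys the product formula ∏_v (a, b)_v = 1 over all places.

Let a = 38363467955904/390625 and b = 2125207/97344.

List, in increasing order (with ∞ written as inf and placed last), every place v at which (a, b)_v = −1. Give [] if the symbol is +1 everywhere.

[2, 13]

Mod squares: a ≡ 1554371, b ≡ 7. Check v ∈ {∞, 2, 3, 5, 7, 13, 19, 23, 29, 31}.
v=19: a=19^1·(≡8), b=19^2·(≡5) mod 19; (8|19)=-1, (5|19)=+1; (−1)^{1·2·9}·(-1)^2·(+1)^1 = +1.
v=2: v_2(a)=6, v_2(b)=-6; units ≡ 3, 7 (mod 8); ε·ε+αω+βω = 1·1+6·0+-6·1 ≡ 1  ⇒  (a,b)_2 = -1.
v=∞: 1554371 > 0 and 7 > 0  ⇒  (a,b)_∞ = +1.
v=29: a=29^1·(≡20), b=29^2·(≡6) mod 29; (20|29)=+1, (6|29)=+1; (−1)^{1·2·14}·(+1)^2·(+1)^1 = +1.
v=3: a=3^6·(≡2), b=3^-2·(≡1) mod 3; (2|3)=-1, (1|3)=+1; (−1)^{6·-2·1}·(-1)^-2·(+1)^6 = +1.
v=13: a=13^1·(≡11), b=13^-2·(≡8) mod 13; (11|13)=-1, (8|13)=-1; (−1)^{1·-2·6}·(-1)^-2·(-1)^1 = -1.
v=31: a=31^1·(≡16), b=31^0·(≡16) mod 31; (16|31)=+1, (16|31)=+1; (−1)^{1·0·15}·(+1)^0·(+1)^1 = +1.
v=7: a=7^1·(≡6), b=7^1·(≡2) mod 7; (6|7)=-1, (2|7)=+1; (−1)^{1·1·3}·(-1)^1·(+1)^1 = +1.
v=23: a=23^2·(≡6), b=23^0·(≡21) mod 23; (6|23)=+1, (21|23)=-1; (−1)^{2·0·11}·(+1)^0·(-1)^2 = +1.
v=5: a=5^-8·(≡4), b=5^0·(≡3) mod 5; (4|5)=+1, (3|5)=-1; (−1)^{-8·0·2}·(+1)^0·(-1)^-8 = +1.
|Ram(1554371, 7)| = 2, even; anisotropic at {2, 13}.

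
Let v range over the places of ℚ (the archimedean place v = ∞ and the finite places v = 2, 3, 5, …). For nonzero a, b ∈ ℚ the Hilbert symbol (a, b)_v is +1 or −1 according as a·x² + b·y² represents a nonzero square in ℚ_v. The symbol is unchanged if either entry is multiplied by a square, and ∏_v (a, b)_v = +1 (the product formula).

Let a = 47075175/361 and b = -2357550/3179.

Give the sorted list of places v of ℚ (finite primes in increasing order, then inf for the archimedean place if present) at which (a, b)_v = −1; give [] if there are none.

Mod squares: a ≡ 287, b ≡ -682. Check v ∈ {∞, 2, 3, 5, 7, 11, 13, 17, 19, 31, 41}.
v=11: a=11^0·(≡9), b=11^-1·(≡1) mod 11; (9|11)=+1, (1|11)=+1; (−1)^{0·-1·5}·(+1)^-1·(+1)^0 = +1.
v=2: v_2(a)=0, v_2(b)=1; units ≡ 7, 3 (mod 8); ε·ε+αω+βω = 1·1+0·1+1·0 ≡ 1  ⇒  (a,b)_2 = -1.
v=3: a=3^8·(≡2), b=3^2·(≡2) mod 3; (2|3)=-1, (2|3)=-1; (−1)^{8·2·1}·(-1)^2·(-1)^8 = +1.
v=7: a=7^1·(≡5), b=7^0·(≡1) mod 7; (5|7)=-1, (1|7)=+1; (−1)^{1·0·3}·(-1)^0·(+1)^1 = +1.
v=5: a=5^2·(≡2), b=5^2·(≡2) mod 5; (2|5)=-1, (2|5)=-1; (−1)^{2·2·2}·(-1)^2·(-1)^2 = +1.
v=∞: 287 > 0 and -682 < 0  ⇒  (a,b)_∞ = +1.
v=19: a=19^-2·(≡15), b=19^0·(≡14) mod 19; (15|19)=-1, (14|19)=-1; (−1)^{-2·0·9}·(-1)^0·(-1)^-2 = +1.
v=13: a=13^0·(≡3), b=13^2·(≡11) mod 13; (3|13)=+1, (11|13)=-1; (−1)^{0·2·6}·(+1)^2·(-1)^0 = +1.
v=31: a=31^0·(≡14), b=31^1·(≡16) mod 31; (14|31)=+1, (16|31)=+1; (−1)^{0·1·15}·(+1)^1·(+1)^0 = +1.
v=41: a=41^1·(≡14), b=41^0·(≡35) mod 41; (14|41)=-1, (35|41)=-1; (−1)^{1·0·20}·(-1)^0·(-1)^1 = -1.
v=17: a=17^0·(≡4), b=17^-2·(≡4) mod 17; (4|17)=+1, (4|17)=+1; (−1)^{0·-2·8}·(+1)^-2·(+1)^0 = +1.
Ram(287, -682) = {2, 41}; no ℚ_2-point on the conic.

[2, 41]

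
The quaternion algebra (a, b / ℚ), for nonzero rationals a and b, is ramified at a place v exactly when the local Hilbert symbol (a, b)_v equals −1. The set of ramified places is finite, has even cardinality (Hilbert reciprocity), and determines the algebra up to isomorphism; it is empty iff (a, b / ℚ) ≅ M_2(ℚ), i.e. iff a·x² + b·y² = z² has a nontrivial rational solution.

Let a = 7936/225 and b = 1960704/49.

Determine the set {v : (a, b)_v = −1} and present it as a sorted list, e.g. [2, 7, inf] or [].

[2, 37]

(a, b) ≡ (31, 851) mod (ℚ^×)²; places V = {2, 3, 5, 7, 23, 31, 37, ∞}.
(a,b)_5: α=-2, u≡4; β=0, v≡1 (mod 5); (4|5)=+1, (1|5)=+1; sign (−1)^0·+1^0·+1^-2 = +1.
(a,b)_7: α=0, u≡5; β=-2, v≡4 (mod 7); (5|7)=-1, (4|7)=+1; sign (−1)^0·-1^-2·+1^0 = +1.
(a,b)_23: α=0, u≡9; β=1, v≡11 (mod 23); (9|23)=+1, (11|23)=-1; sign (−1)^0·+1^1·-1^0 = +1.
(a,b)_∞: sgn(31)=+, sgn(851)=+, so +1.
(a,b)_2: α=8, β=8; u≡7, v≡3 (mod 8); ε(u)ε(v)=1·1, αω(v)=8·1, βω(u)=8·0; sum ≡ 1  ⇒  -1.
(a,b)_3: α=-2, u≡1; β=2, v≡2 (mod 3); (1|3)=+1, (2|3)=-1; sign (−1)^0·+1^2·-1^-2 = +1.
(a,b)_31: α=1, u≡1; β=0, v≡25 (mod 31); (1|31)=+1, (25|31)=+1; sign (−1)^0·+1^0·+1^1 = +1.
(a,b)_37: α=0, u≡6; β=1, v≡13 (mod 37); (6|37)=-1, (13|37)=-1; sign (−1)^0·-1^1·-1^0 = -1.
Ram(31, 851) = {2, 37}; no ℚ_2-point on the conic.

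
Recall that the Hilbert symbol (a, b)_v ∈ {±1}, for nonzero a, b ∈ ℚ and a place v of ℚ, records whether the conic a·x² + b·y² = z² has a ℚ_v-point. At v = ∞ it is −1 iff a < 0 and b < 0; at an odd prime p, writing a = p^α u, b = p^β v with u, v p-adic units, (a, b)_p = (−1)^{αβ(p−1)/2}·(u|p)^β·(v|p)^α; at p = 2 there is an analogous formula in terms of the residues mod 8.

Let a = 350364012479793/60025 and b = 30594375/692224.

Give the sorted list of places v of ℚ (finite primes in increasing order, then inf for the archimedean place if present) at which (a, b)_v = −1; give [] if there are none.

Mod squares: a ≡ 365313, b ≡ 111. Check v ∈ {∞, 2, 3, 5, 7, 13, 17, 19, 29, 31, 37}.
v=31: a=31^2·(≡18), b=31^0·(≡19) mod 31; (18|31)=+1, (19|31)=+1; (−1)^{2·0·15}·(+1)^0·(+1)^2 = +1.
v=17: a=17^1·(≡13), b=17^0·(≡2) mod 17; (13|17)=+1, (2|17)=+1; (−1)^{1·0·8}·(+1)^0·(+1)^1 = +1.
v=13: a=13^1·(≡5), b=13^-2·(≡6) mod 13; (5|13)=-1, (6|13)=-1; (−1)^{1·-2·6}·(-1)^-2·(-1)^1 = -1.
v=2: v_2(a)=0, v_2(b)=-12; units ≡ 1, 7 (mod 8); ε·ε+αω+βω = 0·1+0·0+-12·0 ≡ 0  ⇒  (a,b)_2 = +1.
v=37: a=37^2·(≡12), b=37^1·(≡33) mod 37; (12|37)=+1, (33|37)=+1; (−1)^{2·1·18}·(+1)^1·(+1)^2 = +1.
v=∞: 365313 > 0 and 111 > 0  ⇒  (a,b)_∞ = +1.
v=19: a=19^1·(≡14), b=19^0·(≡11) mod 19; (14|19)=-1, (11|19)=+1; (−1)^{1·0·9}·(-1)^0·(+1)^1 = +1.
v=29: a=29^1·(≡15), b=29^0·(≡22) mod 29; (15|29)=-1, (22|29)=+1; (−1)^{1·0·14}·(-1)^0·(+1)^1 = +1.
v=3: a=3^7·(≡1), b=3^3·(≡1) mod 3; (1|3)=+1, (1|3)=+1; (−1)^{7·3·1}·(+1)^3·(+1)^7 = -1.
v=7: a=7^-4·(≡1), b=7^2·(≡3) mod 7; (1|7)=+1, (3|7)=-1; (−1)^{-4·2·3}·(+1)^2·(-1)^-4 = +1.
v=5: a=5^-2·(≡3), b=5^4·(≡4) mod 5; (3|5)=-1, (4|5)=+1; (−1)^{-2·4·2}·(-1)^4·(+1)^-2 = +1.
Ram(365313, 111) = {3, 13}; no ℚ_3-point on the conic.

[3, 13]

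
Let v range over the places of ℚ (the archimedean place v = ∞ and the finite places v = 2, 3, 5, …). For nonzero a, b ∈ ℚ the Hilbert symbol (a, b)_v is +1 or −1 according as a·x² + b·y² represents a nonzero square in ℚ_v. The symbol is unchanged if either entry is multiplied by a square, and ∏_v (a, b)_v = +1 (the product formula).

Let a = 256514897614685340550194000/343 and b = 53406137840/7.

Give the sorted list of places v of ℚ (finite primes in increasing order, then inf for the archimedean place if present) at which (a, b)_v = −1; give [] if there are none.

[7, 11, 17, 29]

Mod squares: a ≡ 124355, b ≡ 534905. Check v ∈ {∞, 2, 3, 5, 7, 11, 17, 19, 29, 31}.
v=7: a=7^-3·(≡5), b=7^-1·(≡6) mod 7; (5|7)=-1, (6|7)=-1; (−1)^{-3·-1·3}·(-1)^-1·(-1)^-3 = -1.
v=2: v_2(a)=4, v_2(b)=4; units ≡ 3, 1 (mod 8); ε·ε+αω+βω = 1·0+4·0+4·1 ≡ 0  ⇒  (a,b)_2 = +1.
v=17: a=17^3·(≡6), b=17^1·(≡9) mod 17; (6|17)=-1, (9|17)=+1; (−1)^{3·1·8}·(-1)^1·(+1)^3 = -1.
v=29: a=29^2·(≡19), b=29^1·(≡23) mod 29; (19|29)=-1, (23|29)=+1; (−1)^{2·1·14}·(-1)^1·(+1)^2 = -1.
v=5: a=5^3·(≡4), b=5^1·(≡4) mod 5; (4|5)=+1, (4|5)=+1; (−1)^{3·1·2}·(+1)^1·(+1)^3 = +1.
v=3: a=3^4·(≡2), b=3^0·(≡2) mod 3; (2|3)=-1, (2|3)=-1; (−1)^{4·0·1}·(-1)^0·(-1)^4 = +1.
v=19: a=19^5·(≡7), b=19^2·(≡9) mod 19; (7|19)=+1, (9|19)=+1; (−1)^{5·2·9}·(+1)^2·(+1)^5 = +1.
v=31: a=31^2·(≡25), b=31^1·(≡20) mod 31; (25|31)=+1, (20|31)=+1; (−1)^{2·1·15}·(+1)^1·(+1)^2 = +1.
v=11: a=11^5·(≡10), b=11^2·(≡6) mod 11; (10|11)=-1, (6|11)=-1; (−1)^{5·2·5}·(-1)^2·(-1)^5 = -1.
v=∞: 124355 > 0 and 534905 > 0  ⇒  (a,b)_∞ = +1.
|Ram(124355, 534905)| = 4, even; anisotropic at {7, 11, 17, 29}.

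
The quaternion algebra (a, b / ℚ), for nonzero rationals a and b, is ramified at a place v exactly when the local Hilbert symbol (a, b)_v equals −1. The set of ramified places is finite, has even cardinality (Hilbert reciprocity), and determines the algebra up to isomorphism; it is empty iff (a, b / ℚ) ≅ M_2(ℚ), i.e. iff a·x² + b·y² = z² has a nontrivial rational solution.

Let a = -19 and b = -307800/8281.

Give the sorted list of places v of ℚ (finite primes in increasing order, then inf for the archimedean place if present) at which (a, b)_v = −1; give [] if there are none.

Mod squares: a ≡ -19, b ≡ -38. Check v ∈ {∞, 2, 3, 5, 7, 13, 19}.
v=3: a=3^0·(≡2), b=3^4·(≡1) mod 3; (2|3)=-1, (1|3)=+1; (−1)^{0·4·1}·(-1)^4·(+1)^0 = +1.
v=5: a=5^0·(≡1), b=5^2·(≡3) mod 5; (1|5)=+1, (3|5)=-1; (−1)^{0·2·2}·(+1)^2·(-1)^0 = +1.
v=13: a=13^0·(≡7), b=13^-2·(≡4) mod 13; (7|13)=-1, (4|13)=+1; (−1)^{0·-2·6}·(-1)^-2·(+1)^0 = +1.
v=∞: -19 < 0 and -38 < 0  ⇒  (a,b)_∞ = -1.
v=7: a=7^0·(≡2), b=7^-2·(≡4) mod 7; (2|7)=+1, (4|7)=+1; (−1)^{0·-2·3}·(+1)^-2·(+1)^0 = +1.
v=19: a=19^1·(≡18), b=19^1·(≡4) mod 19; (18|19)=-1, (4|19)=+1; (−1)^{1·1·9}·(-1)^1·(+1)^1 = +1.
v=2: v_2(a)=0, v_2(b)=3; units ≡ 5, 5 (mod 8); ε·ε+αω+βω = 0·0+0·1+3·1 ≡ 1  ⇒  (a,b)_2 = -1.
Ram(-19, -38) = {2, ∞}; no ℚ_2-point on the conic.

[2, inf]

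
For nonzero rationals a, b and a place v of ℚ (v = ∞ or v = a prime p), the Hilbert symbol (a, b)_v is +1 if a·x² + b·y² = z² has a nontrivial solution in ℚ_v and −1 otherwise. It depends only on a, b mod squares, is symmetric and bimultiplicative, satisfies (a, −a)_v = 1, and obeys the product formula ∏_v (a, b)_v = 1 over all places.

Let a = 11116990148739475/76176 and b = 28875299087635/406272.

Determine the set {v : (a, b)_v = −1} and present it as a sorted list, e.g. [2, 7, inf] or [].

(a, b) ≡ (259, 6105) mod (ℚ^×)²; places V = {2, 3, 5, 7, 11, 13, 17, 23, 37, ∞}.
(a,b)_5: α=2, u≡4; β=1, v≡1 (mod 5); (4|5)=+1, (1|5)=+1; sign (−1)^0·+1^1·+1^2 = +1.
(a,b)_13: α=2, u≡9; β=2, v≡6 (mod 13); (9|13)=+1, (6|13)=-1; sign (−1)^0·+1^2·-1^2 = +1.
(a,b)_7: α=5, u≡4; β=4, v≡1 (mod 7); (4|7)=+1, (1|7)=+1; sign (−1)^0·+1^4·+1^5 = +1.
(a,b)_∞: sgn(259)=+, sgn(6105)=+, so +1.
(a,b)_11: α=4, u≡10; β=3, v≡3 (mod 11); (10|11)=-1, (3|11)=+1; sign (−1)^0·-1^3·+1^4 = -1.
(a,b)_2: α=-4, β=-8; u≡3, v≡1 (mod 8); ε(u)ε(v)=1·0, αω(v)=-4·0, βω(u)=-8·1; sum ≡ 0  ⇒  +1.
(a,b)_37: α=1, u≡10; β=1, v≡14 (mod 37); (10|37)=+1, (14|37)=-1; sign (−1)^0·+1^1·-1^1 = -1.
(a,b)_3: α=-2, u≡1; β=-1, v≡1 (mod 3); (1|3)=+1, (1|3)=+1; sign (−1)^0·+1^-1·+1^-2 = +1.
(a,b)_23: α=-2, u≡2; β=-2, v≡10 (mod 23); (2|23)=+1, (10|23)=-1; sign (−1)^0·+1^-2·-1^-2 = +1.
(a,b)_17: α=2, u≡2; β=2, v≡1 (mod 17); (2|17)=+1, (1|17)=+1; sign (−1)^0·+1^2·+1^2 = +1.
|Ram(259, 6105)| = 2, even; anisotropic at {11, 37}.

[11, 37]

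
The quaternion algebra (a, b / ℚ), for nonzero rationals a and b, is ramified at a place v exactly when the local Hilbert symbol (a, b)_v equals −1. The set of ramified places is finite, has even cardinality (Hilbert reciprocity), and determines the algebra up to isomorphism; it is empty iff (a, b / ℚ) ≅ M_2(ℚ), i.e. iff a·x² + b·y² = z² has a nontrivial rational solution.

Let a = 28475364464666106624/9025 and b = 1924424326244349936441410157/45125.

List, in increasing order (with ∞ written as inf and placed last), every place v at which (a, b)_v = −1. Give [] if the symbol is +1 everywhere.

[7, 17]

Mod squares: a ≡ 299, b ≡ 396865. Check v ∈ {∞, 2, 3, 5, 7, 13, 17, 19, 23, 29}.
v=7: a=7^2·(≡5), b=7^3·(≡4) mod 7; (5|7)=-1, (4|7)=+1; (−1)^{2·3·3}·(-1)^3·(+1)^2 = -1.
v=23: a=23^3·(≡4), b=23^5·(≡11) mod 23; (4|23)=+1, (11|23)=-1; (−1)^{3·5·11}·(+1)^5·(-1)^3 = +1.
v=2: v_2(a)=8, v_2(b)=0; units ≡ 3, 1 (mod 8); ε·ε+αω+βω = 1·0+8·0+0·1 ≡ 0  ⇒  (a,b)_2 = +1.
v=3: a=3^10·(≡2), b=3^16·(≡1) mod 3; (2|3)=-1, (1|3)=+1; (−1)^{10·16·1}·(-1)^16·(+1)^10 = +1.
v=17: a=17^2·(≡5), b=17^3·(≡1) mod 17; (5|17)=-1, (1|17)=+1; (−1)^{2·3·8}·(-1)^3·(+1)^2 = -1.
v=∞: 299 > 0 and 396865 > 0  ⇒  (a,b)_∞ = +1.
v=5: a=5^-2·(≡4), b=5^-3·(≡2) mod 5; (4|5)=+1, (2|5)=-1; (−1)^{-2·-3·2}·(+1)^-3·(-1)^-2 = +1.
v=19: a=19^-2·(≡8), b=19^-2·(≡18) mod 19; (8|19)=-1, (18|19)=-1; (−1)^{-2·-2·9}·(-1)^-2·(-1)^-2 = +1.
v=13: a=13^1·(≡1), b=13^2·(≡9) mod 13; (1|13)=+1, (9|13)=+1; (−1)^{1·2·6}·(+1)^2·(+1)^1 = +1.
v=29: a=29^2·(≡1), b=29^3·(≡12) mod 29; (1|29)=+1, (12|29)=-1; (−1)^{2·3·14}·(+1)^3·(-1)^2 = +1.
(299, 396865 / ℚ) ramifies at {7, 17}: a division algebra.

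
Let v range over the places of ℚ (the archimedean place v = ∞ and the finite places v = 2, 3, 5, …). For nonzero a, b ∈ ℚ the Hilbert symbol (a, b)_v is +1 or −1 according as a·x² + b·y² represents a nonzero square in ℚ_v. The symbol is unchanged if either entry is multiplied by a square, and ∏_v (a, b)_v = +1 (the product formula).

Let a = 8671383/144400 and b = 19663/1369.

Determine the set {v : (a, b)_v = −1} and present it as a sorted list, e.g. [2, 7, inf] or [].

Mod squares: a ≡ 7, b ≡ 7. Check v ∈ {∞, 2, 3, 5, 7, 19, 37, 53}.
v=37: a=37^0·(≡1), b=37^-2·(≡16) mod 37; (1|37)=+1, (16|37)=+1; (−1)^{0·-2·18}·(+1)^-2·(+1)^0 = +1.
v=2: v_2(a)=-4, v_2(b)=0; units ≡ 7, 7 (mod 8); ε·ε+αω+βω = 1·1+-4·0+0·0 ≡ 1  ⇒  (a,b)_2 = -1.
v=19: a=19^-2·(≡11), b=19^0·(≡17) mod 19; (11|19)=+1, (17|19)=+1; (−1)^{-2·0·9}·(+1)^0·(+1)^-2 = +1.
v=∞: 7 > 0 and 7 > 0  ⇒  (a,b)_∞ = +1.
v=7: a=7^3·(≡1), b=7^1·(≡4) mod 7; (1|7)=+1, (4|7)=+1; (−1)^{3·1·3}·(+1)^1·(+1)^3 = -1.
v=3: a=3^2·(≡1), b=3^0·(≡1) mod 3; (1|3)=+1, (1|3)=+1; (−1)^{2·0·1}·(+1)^0·(+1)^2 = +1.
v=53: a=53^2·(≡44), b=53^2·(≡11) mod 53; (44|53)=+1, (11|53)=+1; (−1)^{2·2·26}·(+1)^2·(+1)^2 = +1.
v=5: a=5^-2·(≡3), b=5^0·(≡2) mod 5; (3|5)=-1, (2|5)=-1; (−1)^{-2·0·2}·(-1)^0·(-1)^-2 = +1.
Ram(7, 7) = {2, 7}; no ℚ_2-point on the conic.

[2, 7]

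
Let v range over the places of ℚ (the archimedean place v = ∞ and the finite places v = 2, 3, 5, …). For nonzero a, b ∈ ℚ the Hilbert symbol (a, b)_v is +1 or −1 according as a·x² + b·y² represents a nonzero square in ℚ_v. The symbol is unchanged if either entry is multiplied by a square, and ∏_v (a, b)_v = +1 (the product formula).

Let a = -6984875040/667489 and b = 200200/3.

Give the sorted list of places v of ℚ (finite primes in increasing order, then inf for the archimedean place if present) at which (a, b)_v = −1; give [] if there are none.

[3, 11]

(a, b) ≡ (-4290, 6006) mod (ℚ^×)²; places V = {2, 3, 5, 7, 11, 13, 19, 29, 43, ∞}.
(a,b)_7: α=0, u≡1; β=1, v≡4 (mod 7); (1|7)=+1, (4|7)=+1; sign (−1)^0·+1^1·+1^0 = +1.
(a,b)_11: α=3, u≡2; β=1, v≡2 (mod 11); (2|11)=-1, (2|11)=-1; sign (−1)^1·-1^1·-1^3 = -1.
(a,b)_3: α=1, u≡1; β=-1, v≡1 (mod 3); (1|3)=+1, (1|3)=+1; sign (−1)^1·+1^-1·+1^1 = -1.
(a,b)_5: α=1, u≡3; β=2, v≡1 (mod 5); (3|5)=-1, (1|5)=+1; sign (−1)^0·-1^2·+1^1 = +1.
(a,b)_∞: sgn(-4290)=−, sgn(6006)=+, so +1.
(a,b)_2: α=5, β=3; u≡7, v≡3 (mod 8); ε(u)ε(v)=1·1, αω(v)=5·1, βω(u)=3·0; sum ≡ 0  ⇒  +1.
(a,b)_13: α=1, u≡8; β=1, v≡7 (mod 13); (8|13)=-1, (7|13)=-1; sign (−1)^0·-1^1·-1^1 = +1.
(a,b)_29: α=2, u≡18; β=0, v≡14 (mod 29); (18|29)=-1, (14|29)=-1; sign (−1)^0·-1^0·-1^2 = +1.
(a,b)_43: α=-2, u≡4; β=0, v≡26 (mod 43); (4|43)=+1, (26|43)=-1; sign (−1)^0·+1^0·-1^-2 = +1.
(a,b)_19: α=-2, u≡6; β=0, v≡18 (mod 19); (6|19)=+1, (18|19)=-1; sign (−1)^0·+1^0·-1^-2 = +1.
|Ram(-4290, 6006)| = 2, even; anisotropic at {3, 11}.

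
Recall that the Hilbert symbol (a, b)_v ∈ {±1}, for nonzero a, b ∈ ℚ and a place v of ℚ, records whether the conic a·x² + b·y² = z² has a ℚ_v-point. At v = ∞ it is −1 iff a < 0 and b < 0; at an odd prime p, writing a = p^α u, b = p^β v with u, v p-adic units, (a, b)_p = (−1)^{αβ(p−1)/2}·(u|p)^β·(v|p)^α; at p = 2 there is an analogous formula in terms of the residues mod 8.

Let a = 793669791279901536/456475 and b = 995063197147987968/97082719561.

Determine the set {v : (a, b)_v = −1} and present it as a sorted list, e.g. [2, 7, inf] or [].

[7, 13]

(a, b) ≡ (114114, 2002) mod (ℚ^×)²; places V = {2, 3, 5, 7, 11, 13, 19, 23, 29, 31, ∞}.
(a,b)_5: α=-2, u≡4; β=0, v≡3 (mod 5); (4|5)=+1, (3|5)=-1; sign (−1)^0·+1^0·-1^-2 = +1.
(a,b)_31: α=-2, u≡3; β=-2, v≡4 (mod 31); (3|31)=-1, (4|31)=+1; sign (−1)^0·-1^-2·+1^-2 = +1.
(a,b)_11: α=5, u≡1; β=3, v≡8 (mod 11); (1|11)=+1, (8|11)=-1; sign (−1)^1·+1^3·-1^5 = +1.
(a,b)_2: α=5, β=17; u≡1, v≡1 (mod 8); ε(u)ε(v)=0·0, αω(v)=5·0, βω(u)=17·0; sum ≡ 0  ⇒  +1.
(a,b)_3: α=5, u≡1; β=2, v≡1 (mod 3); (1|3)=+1, (1|3)=+1; sign (−1)^0·+1^2·+1^5 = +1.
(a,b)_13: α=3, u≡1; β=3, v≡11 (mod 13); (1|13)=+1, (11|13)=-1; sign (−1)^0·+1^3·-1^3 = -1.
(a,b)_19: α=-1, u≡18; β=-2, v≡1 (mod 19); (18|19)=-1, (1|19)=+1; sign (−1)^0·-1^-2·+1^-1 = +1.
(a,b)_∞: sgn(114114)=+, sgn(2002)=+, so +1.
(a,b)_29: α=2, u≡5; β=2, v≡24 (mod 29); (5|29)=+1, (24|29)=+1; sign (−1)^0·+1^2·+1^2 = +1.
(a,b)_7: α=3, u≡6; β=3, v≡3 (mod 7); (6|7)=-1, (3|7)=-1; sign (−1)^1·-1^3·-1^3 = -1.
(a,b)_23: α=0, u≡14; β=-4, v≡9 (mod 23); (14|23)=-1, (9|23)=+1; sign (−1)^0·-1^-4·+1^0 = +1.
Ram(114114, 2002) = {7, 13}; no ℚ_7-point on the conic.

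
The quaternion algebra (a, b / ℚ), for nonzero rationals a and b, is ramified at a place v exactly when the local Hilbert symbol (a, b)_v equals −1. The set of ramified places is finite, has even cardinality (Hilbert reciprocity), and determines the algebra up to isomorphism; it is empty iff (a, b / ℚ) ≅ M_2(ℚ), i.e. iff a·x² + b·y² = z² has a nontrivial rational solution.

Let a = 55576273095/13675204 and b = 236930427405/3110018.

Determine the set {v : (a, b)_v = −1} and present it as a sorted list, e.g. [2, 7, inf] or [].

[5, 19]

(a, b) ≡ (255, 9690) mod (ℚ^×)²; places V = {2, 3, 5, 7, 17, 19, 29, 37, 43, ∞}.
(a,b)_29: α=0, u≡20; β=-2, v≡6 (mod 29); (20|29)=+1, (6|29)=+1; sign (−1)^0·+1^-2·+1^0 = +1.
(a,b)_∞: sgn(255)=+, sgn(9690)=+, so +1.
(a,b)_5: α=1, u≡1; β=1, v≡2 (mod 5); (1|5)=+1, (2|5)=-1; sign (−1)^0·+1^1·-1^1 = -1.
(a,b)_2: α=-2, β=-1; u≡7, v≡5 (mod 8); ε(u)ε(v)=1·0, αω(v)=-2·1, βω(u)=-1·0; sum ≡ 0  ⇒  +1.
(a,b)_7: α=2, u≡3; β=2, v≡2 (mod 7); (3|7)=-1, (2|7)=+1; sign (−1)^0·-1^2·+1^2 = +1.
(a,b)_3: α=3, u≡1; β=7, v≡2 (mod 3); (1|3)=+1, (2|3)=-1; sign (−1)^1·+1^7·-1^3 = +1.
(a,b)_19: α=2, u≡15; β=1, v≡9 (mod 19); (15|19)=-1, (9|19)=+1; sign (−1)^0·-1^1·+1^2 = -1.
(a,b)_43: α=-4, u≡25; β=-2, v≡40 (mod 43); (25|43)=+1, (40|43)=+1; sign (−1)^0·+1^-2·+1^-4 = +1.
(a,b)_17: α=1, u≡16; β=1, v≡15 (mod 17); (16|17)=+1, (15|17)=+1; sign (−1)^0·+1^1·+1^1 = +1.
(a,b)_37: α=2, u≡10; β=2, v≡28 (mod 37); (10|37)=+1, (28|37)=+1; sign (−1)^0·+1^2·+1^2 = +1.
(255, 9690 / ℚ) ramifies at {5, 19}: a division algebra.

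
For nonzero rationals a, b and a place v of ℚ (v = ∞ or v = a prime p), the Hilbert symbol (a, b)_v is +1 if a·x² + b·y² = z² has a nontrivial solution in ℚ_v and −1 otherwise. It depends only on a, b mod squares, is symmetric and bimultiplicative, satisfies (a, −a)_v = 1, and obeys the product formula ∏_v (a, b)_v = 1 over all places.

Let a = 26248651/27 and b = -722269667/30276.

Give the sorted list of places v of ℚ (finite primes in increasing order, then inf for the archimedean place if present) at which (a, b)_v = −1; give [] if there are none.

(a, b) ≡ (650793, -6923) mod (ℚ^×)²; places V = {2, 3, 7, 11, 13, 17, 19, 23, 29, 37, 41, 43, ∞}.
(a,b)_∞: sgn(650793)=+, sgn(-6923)=−, so +1.
(a,b)_13: α=1, u≡6; β=0, v≡2 (mod 13); (6|13)=-1, (2|13)=-1; sign (−1)^0·-1^0·-1^1 = -1.
(a,b)_29: α=0, u≡16; β=-2, v≡10 (mod 29); (16|29)=+1, (10|29)=-1; sign (−1)^0·+1^-2·-1^0 = +1.
(a,b)_37: α=1, u≡20; β=0, v≡34 (mod 37); (20|37)=-1, (34|37)=+1; sign (−1)^0·-1^0·+1^1 = +1.
(a,b)_23: α=0, u≡4; β=1, v≡17 (mod 23); (4|23)=+1, (17|23)=-1; sign (−1)^0·+1^1·-1^0 = +1.
(a,b)_3: α=-3, u≡1; β=-2, v≡1 (mod 3); (1|3)=+1, (1|3)=+1; sign (−1)^0·+1^-2·+1^-3 = +1.
(a,b)_2: α=0, β=-2; u≡1, v≡5 (mod 8); ε(u)ε(v)=0·0, αω(v)=0·1, βω(u)=-2·0; sum ≡ 0  ⇒  +1.
(a,b)_11: α=3, u≡4; β=0, v≡6 (mod 11); (4|11)=+1, (6|11)=-1; sign (−1)^0·+1^0·-1^3 = -1.
(a,b)_7: α=0, u≡5; β=1, v≡5 (mod 7); (5|7)=-1, (5|7)=-1; sign (−1)^0·-1^1·-1^0 = -1.
(a,b)_43: α=0, u≡41; β=1, v≡41 (mod 43); (41|43)=+1, (41|43)=+1; sign (−1)^0·+1^1·+1^0 = +1.
(a,b)_17: α=0, u≡9; β=2, v≡16 (mod 17); (9|17)=+1, (16|17)=+1; sign (−1)^0·+1^2·+1^0 = +1.
(a,b)_19: α=0, u≡7; β=2, v≡18 (mod 19); (7|19)=+1, (18|19)=-1; sign (−1)^0·+1^2·-1^0 = +1.
(a,b)_41: α=1, u≡12; β=0, v≡22 (mod 41); (12|41)=-1, (22|41)=-1; sign (−1)^0·-1^0·-1^1 = -1.
Ram(650793, -6923) = {7, 11, 13, 41}; no ℚ_7-point on the conic.

[7, 11, 13, 41]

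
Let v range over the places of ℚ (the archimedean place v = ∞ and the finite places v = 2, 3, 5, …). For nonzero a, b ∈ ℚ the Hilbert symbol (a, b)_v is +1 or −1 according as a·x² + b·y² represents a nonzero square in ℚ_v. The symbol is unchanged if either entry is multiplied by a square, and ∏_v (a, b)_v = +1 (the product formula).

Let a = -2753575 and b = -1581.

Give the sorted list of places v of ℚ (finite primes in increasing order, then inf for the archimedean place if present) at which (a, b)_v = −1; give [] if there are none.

[3, 19, 31, inf]

Mod squares: a ≡ -110143, b ≡ -1581. Check v ∈ {∞, 2, 3, 5, 11, 17, 19, 31}.
v=3: a=3^0·(≡2), b=3^1·(≡1) mod 3; (2|3)=-1, (1|3)=+1; (−1)^{0·1·1}·(-1)^1·(+1)^0 = -1.
v=17: a=17^1·(≡1), b=17^1·(≡9) mod 17; (1|17)=+1, (9|17)=+1; (−1)^{1·1·8}·(+1)^1·(+1)^1 = +1.
v=31: a=31^1·(≡21), b=31^1·(≡11) mod 31; (21|31)=-1, (11|31)=-1; (−1)^{1·1·15}·(-1)^1·(-1)^1 = -1.
v=11: a=11^1·(≡2), b=11^0·(≡3) mod 11; (2|11)=-1, (3|11)=+1; (−1)^{1·0·5}·(-1)^0·(+1)^1 = +1.
v=∞: -110143 < 0 and -1581 < 0  ⇒  (a,b)_∞ = -1.
v=2: v_2(a)=0, v_2(b)=0; units ≡ 1, 3 (mod 8); ε·ε+αω+βω = 0·1+0·1+0·0 ≡ 0  ⇒  (a,b)_2 = +1.
v=19: a=19^1·(≡7), b=19^0·(≡15) mod 19; (7|19)=+1, (15|19)=-1; (−1)^{1·0·9}·(+1)^0·(-1)^1 = -1.
v=5: a=5^2·(≡2), b=5^0·(≡4) mod 5; (2|5)=-1, (4|5)=+1; (−1)^{2·0·2}·(-1)^0·(+1)^2 = +1.
|Ram(-110143, -1581)| = 4, even; anisotropic at {3, 19, 31, ∞}.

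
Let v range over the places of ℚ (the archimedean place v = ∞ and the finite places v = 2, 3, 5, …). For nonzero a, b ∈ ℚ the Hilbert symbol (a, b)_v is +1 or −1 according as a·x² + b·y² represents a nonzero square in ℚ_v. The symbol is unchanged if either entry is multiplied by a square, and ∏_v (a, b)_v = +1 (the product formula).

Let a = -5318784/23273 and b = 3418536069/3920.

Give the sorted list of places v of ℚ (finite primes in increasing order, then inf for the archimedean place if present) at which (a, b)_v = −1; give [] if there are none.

(a, b) ≡ (-1938, 1105) mod (ℚ^×)²; places V = {2, 3, 5, 7, 13, 17, 19, 23, 37, ∞}.
(a,b)_∞: sgn(-1938)=−, sgn(1105)=+, so +1.
(a,b)_37: α=-2, u≡35; β=0, v≡5 (mod 37); (35|37)=-1, (5|37)=-1; sign (−1)^0·-1^0·-1^-2 = +1.
(a,b)_5: α=0, u≡2; β=-1, v≡1 (mod 5); (2|5)=-1, (1|5)=+1; sign (−1)^0·-1^-1·+1^0 = -1.
(a,b)_2: α=7, β=-4; u≡7, v≡1 (mod 8); ε(u)ε(v)=1·0, αω(v)=7·0, βω(u)=-4·0; sum ≡ 0  ⇒  +1.
(a,b)_23: α=0, u≡19; β=2, v≡2 (mod 23); (19|23)=-1, (2|23)=+1; sign (−1)^0·-1^2·+1^0 = +1.
(a,b)_7: α=0, u≡1; β=-2, v≡6 (mod 7); (1|7)=+1, (6|7)=-1; sign (−1)^0·+1^-2·-1^0 = +1.
(a,b)_17: α=-1, u≡12; β=1, v≡6 (mod 17); (12|17)=-1, (6|17)=-1; sign (−1)^0·-1^1·-1^-1 = +1.
(a,b)_19: α=1, u≡14; β=2, v≡8 (mod 19); (14|19)=-1, (8|19)=-1; sign (−1)^0·-1^2·-1^1 = -1.
(a,b)_3: α=7, u≡2; β=4, v≡1 (mod 3); (2|3)=-1, (1|3)=+1; sign (−1)^0·-1^4·+1^7 = +1.
(a,b)_13: α=0, u≡12; β=1, v≡2 (mod 13); (12|13)=+1, (2|13)=-1; sign (−1)^0·+1^1·-1^0 = +1.
|Ram(-1938, 1105)| = 2, even; anisotropic at {5, 19}.

[5, 19]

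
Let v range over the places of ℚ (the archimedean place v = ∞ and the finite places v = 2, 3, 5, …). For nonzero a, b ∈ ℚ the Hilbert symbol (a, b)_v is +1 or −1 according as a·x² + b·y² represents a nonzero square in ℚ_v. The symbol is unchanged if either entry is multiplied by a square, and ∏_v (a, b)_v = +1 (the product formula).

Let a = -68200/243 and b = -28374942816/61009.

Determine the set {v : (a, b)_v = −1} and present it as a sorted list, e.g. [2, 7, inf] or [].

(a, b) ≡ (-2046, -2432694) mod (ℚ^×)²; places V = {2, 3, 5, 11, 13, 19, 29, 31, 41, ∞}.
(a,b)_13: α=0, u≡7; β=-2, v≡4 (mod 13); (7|13)=-1, (4|13)=+1; sign (−1)^0·-1^-2·+1^0 = +1.
(a,b)_11: α=1, u≡4; β=1, v≡5 (mod 11); (4|11)=+1, (5|11)=+1; sign (−1)^1·+1^1·+1^1 = -1.
(a,b)_3: α=-5, u≡2; β=7, v≡2 (mod 3); (2|3)=-1, (2|3)=-1; sign (−1)^1·-1^7·-1^-5 = -1.
(a,b)_41: α=0, u≡33; β=1, v≡24 (mod 41); (33|41)=+1, (24|41)=-1; sign (−1)^0·+1^1·-1^0 = +1.
(a,b)_19: α=0, u≡7; β=-2, v≡9 (mod 19); (7|19)=+1, (9|19)=+1; sign (−1)^0·+1^-2·+1^0 = +1.
(a,b)_2: α=3, β=5; u≡1, v≡5 (mod 8); ε(u)ε(v)=0·0, αω(v)=3·1, βω(u)=5·0; sum ≡ 1  ⇒  -1.
(a,b)_5: α=2, u≡4; β=0, v≡1 (mod 5); (4|5)=+1, (1|5)=+1; sign (−1)^0·+1^0·+1^2 = +1.
(a,b)_∞: sgn(-2046)=−, sgn(-2432694)=−, so -1.
(a,b)_29: α=0, u≡6; β=1, v≡3 (mod 29); (6|29)=+1, (3|29)=-1; sign (−1)^0·+1^1·-1^0 = +1.
(a,b)_31: α=1, u≡6; β=1, v≡20 (mod 31); (6|31)=-1, (20|31)=+1; sign (−1)^1·-1^1·+1^1 = +1.
Ram(-2046, -2432694) = {2, 3, 11, ∞}; no ℚ_2-point on the conic.

[2, 3, 11, inf]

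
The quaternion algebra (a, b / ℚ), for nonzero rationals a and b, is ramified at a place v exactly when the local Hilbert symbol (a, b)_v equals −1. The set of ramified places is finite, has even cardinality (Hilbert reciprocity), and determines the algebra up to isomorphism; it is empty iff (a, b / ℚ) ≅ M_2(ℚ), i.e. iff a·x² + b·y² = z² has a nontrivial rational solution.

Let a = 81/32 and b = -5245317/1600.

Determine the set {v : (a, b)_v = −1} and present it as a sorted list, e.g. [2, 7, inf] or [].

[2, 11]

Mod squares: a ≡ 2, b ≡ -77. Check v ∈ {∞, 2, 3, 5, 7, 11, 29}.
v=2: v_2(a)=-5, v_2(b)=-6; units ≡ 1, 3 (mod 8); ε·ε+αω+βω = 0·1+-5·1+-6·0 ≡ 1  ⇒  (a,b)_2 = -1.
v=29: a=29^0·(≡27), b=29^2·(≡17) mod 29; (27|29)=-1, (17|29)=-1; (−1)^{0·2·14}·(-1)^2·(-1)^0 = +1.
v=5: a=5^0·(≡3), b=5^-2·(≡2) mod 5; (3|5)=-1, (2|5)=-1; (−1)^{0·-2·2}·(-1)^-2·(-1)^0 = +1.
v=7: a=7^0·(≡1), b=7^1·(≡3) mod 7; (1|7)=+1, (3|7)=-1; (−1)^{0·1·3}·(+1)^1·(-1)^0 = +1.
v=3: a=3^4·(≡2), b=3^4·(≡1) mod 3; (2|3)=-1, (1|3)=+1; (−1)^{4·4·1}·(-1)^4·(+1)^4 = +1.
v=11: a=11^0·(≡7), b=11^1·(≡5) mod 11; (7|11)=-1, (5|11)=+1; (−1)^{0·1·5}·(-1)^1·(+1)^0 = -1.
v=∞: 2 > 0 and -77 < 0  ⇒  (a,b)_∞ = +1.
|Ram(2, -77)| = 2, even; anisotropic at {2, 11}.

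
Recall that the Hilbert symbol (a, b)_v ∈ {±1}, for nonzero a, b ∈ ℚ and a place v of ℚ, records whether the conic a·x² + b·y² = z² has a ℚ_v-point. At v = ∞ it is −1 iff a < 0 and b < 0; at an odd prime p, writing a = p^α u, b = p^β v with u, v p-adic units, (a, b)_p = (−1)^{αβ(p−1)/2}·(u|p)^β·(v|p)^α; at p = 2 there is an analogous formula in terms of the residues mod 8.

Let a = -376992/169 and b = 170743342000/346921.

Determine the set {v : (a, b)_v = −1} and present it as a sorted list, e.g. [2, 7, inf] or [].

(a, b) ≡ (-2618, 595) mod (ℚ^×)²; places V = {2, 3, 5, 7, 11, 13, 17, 19, 31, ∞}.
(a,b)_31: α=0, u≡11; β=-2, v≡3 (mod 31); (11|31)=-1, (3|31)=-1; sign (−1)^0·-1^-2·-1^0 = +1.
(a,b)_5: α=0, u≡2; β=3, v≡1 (mod 5); (2|5)=-1, (1|5)=+1; sign (−1)^0·-1^3·+1^0 = -1.
(a,b)_19: α=0, u≡16; β=-2, v≡9 (mod 19); (16|19)=+1, (9|19)=+1; sign (−1)^0·+1^-2·+1^0 = +1.
(a,b)_17: α=1, u≡8; β=1, v≡15 (mod 17); (8|17)=+1, (15|17)=+1; sign (−1)^0·+1^1·+1^1 = +1.
(a,b)_13: α=-2, u≡8; β=0, v≡12 (mod 13); (8|13)=-1, (12|13)=+1; sign (−1)^0·-1^0·+1^-2 = +1.
(a,b)_∞: sgn(-2618)=−, sgn(595)=+, so +1.
(a,b)_11: α=1, u≡1; β=4, v≡3 (mod 11); (1|11)=+1, (3|11)=+1; sign (−1)^0·+1^4·+1^1 = +1.
(a,b)_3: α=2, u≡1; β=0, v≡1 (mod 3); (1|3)=+1, (1|3)=+1; sign (−1)^0·+1^0·+1^2 = +1.
(a,b)_7: α=1, u≡2; β=3, v≡4 (mod 7); (2|7)=+1, (4|7)=+1; sign (−1)^1·+1^3·+1^1 = -1.
(a,b)_2: α=5, β=4; u≡3, v≡3 (mod 8); ε(u)ε(v)=1·1, αω(v)=5·1, βω(u)=4·1; sum ≡ 0  ⇒  +1.
Ram(-2618, 595) = {5, 7}; no ℚ_5-point on the conic.

[5, 7]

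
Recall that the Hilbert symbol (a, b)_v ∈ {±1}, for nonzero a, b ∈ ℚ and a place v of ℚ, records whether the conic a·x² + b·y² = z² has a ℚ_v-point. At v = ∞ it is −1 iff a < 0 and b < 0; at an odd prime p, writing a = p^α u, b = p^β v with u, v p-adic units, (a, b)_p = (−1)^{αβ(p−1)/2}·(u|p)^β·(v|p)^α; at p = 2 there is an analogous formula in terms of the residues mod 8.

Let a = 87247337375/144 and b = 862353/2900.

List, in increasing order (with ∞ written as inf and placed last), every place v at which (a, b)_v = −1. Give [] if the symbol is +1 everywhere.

[3, 5, 19, 29]

Mod squares: a ≡ 95, b ≡ 1653. Check v ∈ {∞, 2, 3, 5, 11, 19, 29, 41}.
v=41: a=41^0·(≡34), b=41^2·(≡13) mod 41; (34|41)=-1, (13|41)=-1; (−1)^{0·2·20}·(-1)^2·(-1)^0 = +1.
v=2: v_2(a)=-4, v_2(b)=-2; units ≡ 7, 5 (mod 8); ε·ε+αω+βω = 1·0+-4·1+-2·0 ≡ 0  ⇒  (a,b)_2 = +1.
v=29: a=29^2·(≡21), b=29^-1·(≡23) mod 29; (21|29)=-1, (23|29)=+1; (−1)^{2·-1·14}·(-1)^-1·(+1)^2 = -1.
v=5: a=5^3·(≡1), b=5^-2·(≡3) mod 5; (1|5)=+1, (3|5)=-1; (−1)^{3·-2·2}·(+1)^-2·(-1)^3 = -1.
v=19: a=19^3·(≡16), b=19^1·(≡6) mod 19; (16|19)=+1, (6|19)=+1; (−1)^{3·1·9}·(+1)^1·(+1)^3 = -1.
v=∞: 95 > 0 and 1653 > 0  ⇒  (a,b)_∞ = +1.
v=3: a=3^-2·(≡2), b=3^3·(≡2) mod 3; (2|3)=-1, (2|3)=-1; (−1)^{-2·3·1}·(-1)^3·(-1)^-2 = -1.
v=11: a=11^2·(≡10), b=11^0·(≡9) mod 11; (10|11)=-1, (9|11)=+1; (−1)^{2·0·5}·(-1)^0·(+1)^2 = +1.
Ram(95, 1653) = {3, 5, 19, 29}; no ℚ_3-point on the conic.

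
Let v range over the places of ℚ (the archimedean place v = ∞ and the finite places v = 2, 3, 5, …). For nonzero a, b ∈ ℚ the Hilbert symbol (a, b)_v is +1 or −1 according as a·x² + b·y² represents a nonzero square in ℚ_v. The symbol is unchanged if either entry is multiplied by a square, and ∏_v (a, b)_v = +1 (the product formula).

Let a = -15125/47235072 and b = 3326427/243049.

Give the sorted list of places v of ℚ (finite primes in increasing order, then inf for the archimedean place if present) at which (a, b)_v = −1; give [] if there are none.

[3, 5]

Mod squares: a ≡ -15, b ≡ 3. Check v ∈ {∞, 2, 3, 5, 11, 13, 17, 29, 31}.
v=13: a=13^0·(≡7), b=13^2·(≡1) mod 13; (7|13)=-1, (1|13)=+1; (−1)^{0·2·6}·(-1)^2·(+1)^0 = +1.
v=2: v_2(a)=-14, v_2(b)=0; units ≡ 1, 3 (mod 8); ε·ε+αω+βω = 0·1+-14·1+0·0 ≡ 0  ⇒  (a,b)_2 = +1.
v=11: a=11^2·(≡8), b=11^0·(≡4) mod 11; (8|11)=-1, (4|11)=+1; (−1)^{2·0·5}·(-1)^0·(+1)^2 = +1.
v=5: a=5^3·(≡2), b=5^0·(≡3) mod 5; (2|5)=-1, (3|5)=-1; (−1)^{3·0·2}·(-1)^0·(-1)^3 = -1.
v=17: a=17^0·(≡2), b=17^-2·(≡11) mod 17; (2|17)=+1, (11|17)=-1; (−1)^{0·-2·8}·(+1)^-2·(-1)^0 = +1.
v=31: a=31^-2·(≡2), b=31^0·(≡21) mod 31; (2|31)=+1, (21|31)=-1; (−1)^{-2·0·15}·(+1)^0·(-1)^-2 = +1.
v=29: a=29^0·(≡11), b=29^-2·(≡18) mod 29; (11|29)=-1, (18|29)=-1; (−1)^{0·-2·14}·(-1)^-2·(-1)^0 = +1.
v=∞: -15 < 0 and 3 > 0  ⇒  (a,b)_∞ = +1.
v=3: a=3^-1·(≡1), b=3^9·(≡1) mod 3; (1|3)=+1, (1|3)=+1; (−1)^{-1·9·1}·(+1)^9·(+1)^-1 = -1.
Ram(-15, 3) = {3, 5}; no ℚ_3-point on the conic.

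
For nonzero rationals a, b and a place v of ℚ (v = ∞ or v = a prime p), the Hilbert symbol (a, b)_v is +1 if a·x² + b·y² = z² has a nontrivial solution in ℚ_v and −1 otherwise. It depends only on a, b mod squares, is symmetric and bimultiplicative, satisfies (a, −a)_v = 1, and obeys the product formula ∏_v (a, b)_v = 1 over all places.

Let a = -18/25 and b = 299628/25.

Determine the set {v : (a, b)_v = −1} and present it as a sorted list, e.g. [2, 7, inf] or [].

[7, 29]

Mod squares: a ≡ -2, b ≡ 8323. Check v ∈ {∞, 2, 3, 5, 7, 29, 41}.
v=41: a=41^0·(≡37), b=41^1·(≡25) mod 41; (37|41)=+1, (25|41)=+1; (−1)^{0·1·20}·(+1)^1·(+1)^0 = +1.
v=5: a=5^-2·(≡2), b=5^-2·(≡3) mod 5; (2|5)=-1, (3|5)=-1; (−1)^{-2·-2·2}·(-1)^-2·(-1)^-2 = +1.
v=2: v_2(a)=1, v_2(b)=2; units ≡ 7, 3 (mod 8); ε·ε+αω+βω = 1·1+1·1+2·0 ≡ 0  ⇒  (a,b)_2 = +1.
v=∞: -2 < 0 and 8323 > 0  ⇒  (a,b)_∞ = +1.
v=3: a=3^2·(≡1), b=3^2·(≡1) mod 3; (1|3)=+1, (1|3)=+1; (−1)^{2·2·1}·(+1)^2·(+1)^2 = +1.
v=29: a=29^0·(≡19), b=29^1·(≡27) mod 29; (19|29)=-1, (27|29)=-1; (−1)^{0·1·14}·(-1)^1·(-1)^0 = -1.
v=7: a=7^0·(≡6), b=7^1·(≡5) mod 7; (6|7)=-1, (5|7)=-1; (−1)^{0·1·3}·(-1)^1·(-1)^0 = -1.
(-2, 8323 / ℚ) ramifies at {7, 29}: a division algebra.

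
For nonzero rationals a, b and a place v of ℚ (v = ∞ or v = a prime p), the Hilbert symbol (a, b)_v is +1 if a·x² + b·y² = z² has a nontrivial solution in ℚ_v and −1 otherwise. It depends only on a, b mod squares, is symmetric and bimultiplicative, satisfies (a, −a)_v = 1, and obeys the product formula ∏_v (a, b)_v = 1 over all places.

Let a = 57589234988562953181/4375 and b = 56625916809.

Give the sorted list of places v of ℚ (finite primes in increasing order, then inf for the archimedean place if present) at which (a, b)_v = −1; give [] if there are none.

(a, b) ≡ (100947, 127281) mod (ℚ^×)²; places V = {2, 3, 5, 7, 11, 19, 23, 29, ∞}.
(a,b)_∞: sgn(100947)=+, sgn(127281)=+, so +1.
(a,b)_23: α=3, u≡5; β=2, v≡10 (mod 23); (5|23)=-1, (10|23)=-1; sign (−1)^0·-1^2·-1^3 = -1.
(a,b)_5: α=-4, u≡3; β=0, v≡4 (mod 5); (3|5)=-1, (4|5)=+1; sign (−1)^0·-1^0·+1^-4 = +1.
(a,b)_3: α=7, u≡1; β=1, v≡1 (mod 3); (1|3)=+1, (1|3)=+1; sign (−1)^1·+1^1·+1^7 = -1.
(a,b)_2: α=0, β=0; u≡3, v≡1 (mod 8); ε(u)ε(v)=1·0, αω(v)=0·0, βω(u)=0·1; sum ≡ 0  ⇒  +1.
(a,b)_29: α=4, u≡21; β=3, v≡12 (mod 29); (21|29)=-1, (12|29)=-1; sign (−1)^0·-1^3·-1^4 = -1.
(a,b)_19: α=1, u≡15; β=1, v≡6 (mod 19); (15|19)=-1, (6|19)=+1; sign (−1)^1·-1^1·+1^1 = +1.
(a,b)_11: α=5, u≡5; β=1, v≡6 (mod 11); (5|11)=+1, (6|11)=-1; sign (−1)^1·+1^1·-1^5 = +1.
(a,b)_7: α=-1, u≡1; β=1, v≡2 (mod 7); (1|7)=+1, (2|7)=+1; sign (−1)^1·+1^1·+1^-1 = -1.
(100947, 127281 / ℚ) ramifies at {3, 7, 23, 29}: a division algebra.

[3, 7, 23, 29]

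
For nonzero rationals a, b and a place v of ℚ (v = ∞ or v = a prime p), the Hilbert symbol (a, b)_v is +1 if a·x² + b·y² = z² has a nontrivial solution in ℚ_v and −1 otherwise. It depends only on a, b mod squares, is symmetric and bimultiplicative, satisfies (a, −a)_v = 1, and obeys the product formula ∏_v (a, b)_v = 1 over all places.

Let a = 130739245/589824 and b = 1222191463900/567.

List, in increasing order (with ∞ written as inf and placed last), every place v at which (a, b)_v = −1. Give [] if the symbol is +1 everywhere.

Mod squares: a ≡ 805, b ≡ 707052913. Check v ∈ {∞, 2, 3, 5, 7, 11, 13, 23, 31, 41, 43, 47, 53}.
v=43: a=43^0·(≡15), b=43^1·(≡3) mod 43; (15|43)=+1, (3|43)=-1; (−1)^{0·1·21}·(+1)^1·(-1)^0 = +1.
v=13: a=13^2·(≡1), b=13^0·(≡7) mod 13; (1|13)=+1, (7|13)=-1; (−1)^{2·0·6}·(+1)^0·(-1)^2 = +1.
v=11: a=11^0·(≡8), b=11^2·(≡8) mod 11; (8|11)=-1, (8|11)=-1; (−1)^{0·2·5}·(-1)^2·(-1)^0 = +1.
v=53: a=53^0·(≡44), b=53^1·(≡24) mod 53; (44|53)=+1, (24|53)=+1; (−1)^{0·1·26}·(+1)^1·(+1)^0 = +1.
v=23: a=23^1·(≡6), b=23^1·(≡14) mod 23; (6|23)=+1, (14|23)=-1; (−1)^{1·1·11}·(+1)^1·(-1)^1 = +1.
v=3: a=3^-2·(≡1), b=3^-4·(≡1) mod 3; (1|3)=+1, (1|3)=+1; (−1)^{-2·-4·1}·(+1)^-4·(+1)^-2 = +1.
v=5: a=5^1·(≡1), b=5^2·(≡3) mod 5; (1|5)=+1, (3|5)=-1; (−1)^{1·2·2}·(+1)^2·(-1)^1 = -1.
v=∞: 805 > 0 and 707052913 > 0  ⇒  (a,b)_∞ = +1.
v=41: a=41^0·(≡19), b=41^1·(≡24) mod 41; (19|41)=-1, (24|41)=-1; (−1)^{0·1·20}·(-1)^1·(-1)^0 = -1.
v=31: a=31^2·(≡13), b=31^0·(≡26) mod 31; (13|31)=-1, (26|31)=-1; (−1)^{2·0·15}·(-1)^0·(-1)^2 = +1.
v=7: a=7^1·(≡5), b=7^-1·(≡2) mod 7; (5|7)=-1, (2|7)=+1; (−1)^{1·-1·3}·(-1)^-1·(+1)^1 = +1.
v=2: v_2(a)=-16, v_2(b)=2; units ≡ 5, 1 (mod 8); ε·ε+αω+βω = 0·0+-16·0+2·1 ≡ 0  ⇒  (a,b)_2 = +1.
v=47: a=47^0·(≡27), b=47^1·(≡13) mod 47; (27|47)=+1, (13|47)=-1; (−1)^{0·1·23}·(+1)^1·(-1)^0 = +1.
(805, 707052913 / ℚ) ramifies at {5, 41}: a division algebra.

[5, 41]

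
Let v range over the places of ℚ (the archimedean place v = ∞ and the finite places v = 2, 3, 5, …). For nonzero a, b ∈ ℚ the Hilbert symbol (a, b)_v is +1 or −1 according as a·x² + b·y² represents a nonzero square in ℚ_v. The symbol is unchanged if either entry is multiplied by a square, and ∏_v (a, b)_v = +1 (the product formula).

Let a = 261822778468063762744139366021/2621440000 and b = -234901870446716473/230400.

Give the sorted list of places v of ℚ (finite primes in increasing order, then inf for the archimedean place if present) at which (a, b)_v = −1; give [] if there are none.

[11, 23]

Mod squares: a ≡ 4301, b ≡ -12673. Check v ∈ {∞, 2, 3, 5, 7, 11, 13, 17, 19, 23, 29}.
v=23: a=23^5·(≡12), b=23^3·(≡6) mod 23; (12|23)=+1, (6|23)=+1; (−1)^{5·3·11}·(+1)^3·(+1)^5 = -1.
v=11: a=11^7·(≡7), b=11^4·(≡10) mod 11; (7|11)=-1, (10|11)=-1; (−1)^{7·4·5}·(-1)^4·(-1)^7 = -1.
v=7: a=7^2·(≡5), b=7^2·(≡1) mod 7; (5|7)=-1, (1|7)=+1; (−1)^{2·2·3}·(-1)^2·(+1)^2 = +1.
v=3: a=3^0·(≡2), b=3^-2·(≡2) mod 3; (2|3)=-1, (2|3)=-1; (−1)^{0·-2·1}·(-1)^-2·(-1)^0 = +1.
v=29: a=29^2·(≡6), b=29^1·(≡11) mod 29; (6|29)=+1, (11|29)=-1; (−1)^{2·1·14}·(+1)^1·(-1)^2 = +1.
v=∞: 4301 > 0 and -12673 < 0  ⇒  (a,b)_∞ = +1.
v=2: v_2(a)=-22, v_2(b)=-10; units ≡ 5, 7 (mod 8); ε·ε+αω+βω = 0·1+-22·0+-10·1 ≡ 0  ⇒  (a,b)_2 = +1.
v=17: a=17^3·(≡1), b=17^2·(≡9) mod 17; (1|17)=+1, (9|17)=+1; (−1)^{3·2·8}·(+1)^2·(+1)^3 = +1.
v=19: a=19^2·(≡6), b=19^1·(≡1) mod 19; (6|19)=+1, (1|19)=+1; (−1)^{2·1·9}·(+1)^1·(+1)^2 = +1.
v=5: a=5^-4·(≡4), b=5^-2·(≡2) mod 5; (4|5)=+1, (2|5)=-1; (−1)^{-4·-2·2}·(+1)^-2·(-1)^-4 = +1.
v=13: a=13^4·(≡8), b=13^2·(≡8) mod 13; (8|13)=-1, (8|13)=-1; (−1)^{4·2·6}·(-1)^2·(-1)^4 = +1.
Ram(4301, -12673) = {11, 23}; no ℚ_11-point on the conic.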